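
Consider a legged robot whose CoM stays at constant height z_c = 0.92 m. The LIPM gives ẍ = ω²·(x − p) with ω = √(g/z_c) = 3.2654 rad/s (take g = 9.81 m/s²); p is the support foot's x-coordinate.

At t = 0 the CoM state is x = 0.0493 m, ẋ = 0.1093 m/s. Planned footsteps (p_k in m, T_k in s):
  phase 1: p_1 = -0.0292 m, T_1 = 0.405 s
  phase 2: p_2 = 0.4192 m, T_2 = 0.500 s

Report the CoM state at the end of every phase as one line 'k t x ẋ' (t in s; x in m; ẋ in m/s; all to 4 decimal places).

phase 1: p=-0.0292, T=0.405, ωT=1.322487, cosh=2.009607, sinh=1.743136; start (x,ẋ)=(0.049300, 0.109300) → end (x,ẋ)=(0.186901, 0.666475)
phase 2: p=0.4192, T=0.500, ωT=1.632700, cosh=2.656538, sinh=2.461136; start (x,ẋ)=(0.186901, 0.666475) → end (x,ẋ)=(0.304411, -0.096380)

1 0.4050 0.1869 0.6665
2 0.9050 0.3044 -0.0964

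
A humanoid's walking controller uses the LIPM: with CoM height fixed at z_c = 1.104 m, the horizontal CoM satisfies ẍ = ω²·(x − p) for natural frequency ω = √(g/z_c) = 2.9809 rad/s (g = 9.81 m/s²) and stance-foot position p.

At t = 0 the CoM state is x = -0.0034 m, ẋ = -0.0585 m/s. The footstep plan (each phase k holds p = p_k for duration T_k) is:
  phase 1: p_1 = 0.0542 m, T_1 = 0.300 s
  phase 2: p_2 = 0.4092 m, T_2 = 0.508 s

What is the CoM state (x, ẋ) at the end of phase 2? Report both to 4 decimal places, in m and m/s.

x = -0.8678, ẋ = -3.5637

phase 1: p=0.0542, T=0.300, ωT=0.894270, cosh=1.427228, sinh=1.018322; start (x,ẋ)=(-0.003400, -0.058500) → end (x,ẋ)=(-0.047993, -0.258339)
phase 2: p=0.4092, T=0.508, ωT=1.514297, cosh=2.383094, sinh=2.163131; start (x,ẋ)=(-0.047993, -0.258339) → end (x,ẋ)=(-0.867800, -3.563660)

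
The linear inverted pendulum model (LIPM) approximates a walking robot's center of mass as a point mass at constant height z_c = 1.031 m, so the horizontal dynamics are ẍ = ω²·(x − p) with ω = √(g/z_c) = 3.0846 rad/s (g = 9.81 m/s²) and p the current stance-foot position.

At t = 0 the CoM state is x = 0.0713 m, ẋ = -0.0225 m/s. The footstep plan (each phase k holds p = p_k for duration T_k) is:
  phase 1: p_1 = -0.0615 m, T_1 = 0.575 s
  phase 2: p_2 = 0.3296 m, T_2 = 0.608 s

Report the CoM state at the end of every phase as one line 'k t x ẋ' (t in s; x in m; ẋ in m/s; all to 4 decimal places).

1 0.5750 0.3201 1.1039
2 1.1830 1.4379 3.5924

phase 1: p=-0.0615, T=0.575, ωT=1.773645, cosh=3.031002, sinh=2.861289; start (x,ẋ)=(0.071300, -0.022500) → end (x,ẋ)=(0.320146, 1.103886)
phase 2: p=0.3296, T=0.608, ωT=1.875437, cosh=3.338478, sinh=3.185190; start (x,ẋ)=(0.320146, 1.103886) → end (x,ẋ)=(1.437923, 3.592414)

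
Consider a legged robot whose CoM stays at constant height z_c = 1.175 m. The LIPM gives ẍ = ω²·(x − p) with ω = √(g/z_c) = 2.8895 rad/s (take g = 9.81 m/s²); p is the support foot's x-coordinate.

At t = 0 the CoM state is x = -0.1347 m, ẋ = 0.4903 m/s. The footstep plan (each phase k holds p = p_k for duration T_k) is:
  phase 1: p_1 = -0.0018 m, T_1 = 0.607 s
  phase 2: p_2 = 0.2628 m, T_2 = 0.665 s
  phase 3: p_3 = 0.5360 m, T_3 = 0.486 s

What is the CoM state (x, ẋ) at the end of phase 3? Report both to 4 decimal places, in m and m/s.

phase 1: p=-0.0018, T=0.607, ωT=1.753926, cosh=2.975168, sinh=2.802075; start (x,ẋ)=(-0.134700, 0.490300) → end (x,ẋ)=(0.078266, 0.382687)
phase 2: p=0.2628, T=0.665, ωT=1.921517, cosh=3.488851, sinh=3.342466; start (x,ẋ)=(0.078266, 0.382687) → end (x,ẋ)=(0.061665, -0.447105)
phase 3: p=0.5360, T=0.486, ωT=1.404297, cosh=2.159101, sinh=1.913562; start (x,ẋ)=(0.061665, -0.447105) → end (x,ẋ)=(-0.784230, -3.588052)

x = -0.7842, ẋ = -3.5881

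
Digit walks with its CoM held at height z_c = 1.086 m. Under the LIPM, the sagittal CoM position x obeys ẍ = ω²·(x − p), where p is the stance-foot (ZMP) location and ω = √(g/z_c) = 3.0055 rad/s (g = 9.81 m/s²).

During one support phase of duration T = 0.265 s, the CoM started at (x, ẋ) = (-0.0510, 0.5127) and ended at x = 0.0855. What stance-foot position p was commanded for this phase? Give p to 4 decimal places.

p = -0.0085

ωT = 3.0055·0.265 = 0.796458; cosh(ωT) = 1.334297, sinh(ωT) = 0.883374
x(T) = p + (x₀−p)·cosh(ωT) + (ẋ₀/ω)·sinh(ωT) ⇒ p·(1 − cosh) = x(T) − x₀·cosh − (ẋ₀/ω)·sinh
numerator   = 0.0855 − (-0.0510)·1.334297 − (0.5127/3.0055)·0.883374 = 0.002857
denominator = 1 − 1.334297 = -0.334297
p = 0.002857 / -0.334297 = -0.0085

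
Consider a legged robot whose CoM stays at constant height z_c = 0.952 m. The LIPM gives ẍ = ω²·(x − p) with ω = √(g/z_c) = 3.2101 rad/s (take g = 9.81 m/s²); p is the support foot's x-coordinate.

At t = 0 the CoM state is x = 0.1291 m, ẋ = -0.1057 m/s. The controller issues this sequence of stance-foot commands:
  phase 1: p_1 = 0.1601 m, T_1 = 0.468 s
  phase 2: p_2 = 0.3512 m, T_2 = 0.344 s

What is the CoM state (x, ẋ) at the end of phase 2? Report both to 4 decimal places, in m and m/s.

phase 1: p=0.1601, T=0.468, ωT=1.502327, cosh=2.357370, sinh=2.134759; start (x,ẋ)=(0.129100, -0.105700) → end (x,ẋ)=(0.016730, -0.461611)
phase 2: p=0.3512, T=0.344, ωT=1.104274, cosh=1.674243, sinh=1.342792; start (x,ẋ)=(0.016730, -0.461611) → end (x,ẋ)=(-0.401877, -2.214581)

x = -0.4019, ẋ = -2.2146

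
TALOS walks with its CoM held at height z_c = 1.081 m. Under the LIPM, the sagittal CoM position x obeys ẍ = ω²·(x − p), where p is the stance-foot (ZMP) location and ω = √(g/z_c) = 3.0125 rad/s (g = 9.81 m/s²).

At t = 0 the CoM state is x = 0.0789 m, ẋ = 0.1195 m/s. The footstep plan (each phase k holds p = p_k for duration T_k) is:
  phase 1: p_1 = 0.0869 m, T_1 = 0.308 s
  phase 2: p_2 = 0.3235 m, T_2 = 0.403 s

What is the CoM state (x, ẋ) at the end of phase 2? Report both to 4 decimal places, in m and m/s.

x = 0.0221, ẋ = -0.6795

phase 1: p=0.0869, T=0.308, ωT=0.927850, cosh=1.462234, sinh=1.066831; start (x,ẋ)=(0.078900, 0.119500) → end (x,ẋ)=(0.117521, 0.149026)
phase 2: p=0.3235, T=0.403, ωT=1.214038, cosh=1.832024, sinh=1.535028; start (x,ẋ)=(0.117521, 0.149026) → end (x,ẋ)=(0.022079, -0.679482)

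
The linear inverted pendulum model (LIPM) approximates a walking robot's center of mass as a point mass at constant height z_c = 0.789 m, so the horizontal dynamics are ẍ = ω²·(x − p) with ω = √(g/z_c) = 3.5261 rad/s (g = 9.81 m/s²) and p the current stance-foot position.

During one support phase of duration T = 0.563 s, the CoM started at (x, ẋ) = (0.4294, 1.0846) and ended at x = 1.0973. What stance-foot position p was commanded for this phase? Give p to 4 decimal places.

ωT = 3.5261·0.563 = 1.985194; cosh(ωT) = 3.708908, sinh(ωT) = 3.571554
x(T) = p + (x₀−p)·cosh(ωT) + (ẋ₀/ω)·sinh(ωT) ⇒ p·(1 − cosh) = x(T) − x₀·cosh − (ẋ₀/ω)·sinh
numerator   = 1.0973 − (0.4294)·3.708908 − (1.0846/3.5261)·3.571554 = -1.593886
denominator = 1 − 3.708908 = -2.708908
p = -1.593886 / -2.708908 = 0.5884

p = 0.5884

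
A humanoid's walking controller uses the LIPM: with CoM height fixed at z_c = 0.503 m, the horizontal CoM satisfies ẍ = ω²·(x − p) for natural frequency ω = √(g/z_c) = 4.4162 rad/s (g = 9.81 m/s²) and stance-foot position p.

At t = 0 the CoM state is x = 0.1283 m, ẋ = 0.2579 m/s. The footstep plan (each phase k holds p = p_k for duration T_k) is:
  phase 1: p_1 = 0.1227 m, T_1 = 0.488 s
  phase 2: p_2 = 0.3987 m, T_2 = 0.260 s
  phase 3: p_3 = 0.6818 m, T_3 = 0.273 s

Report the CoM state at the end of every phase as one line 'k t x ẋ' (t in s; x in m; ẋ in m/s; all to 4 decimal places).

phase 1: p=0.1227, T=0.488, ωT=2.155106, cosh=4.372346, sinh=4.256455; start (x,ẋ)=(0.128300, 0.257900) → end (x,ẋ)=(0.395756, 1.232893)
phase 2: p=0.3987, T=0.260, ωT=1.148212, cosh=1.734877, sinh=1.417674; start (x,ẋ)=(0.395756, 1.232893) → end (x,ẋ)=(0.789372, 2.120489)
phase 3: p=0.6818, T=0.273, ωT=1.205623, cosh=1.819171, sinh=1.519666; start (x,ẋ)=(0.789372, 2.120489) → end (x,ẋ)=(1.607177, 4.579465)

1 0.4880 0.3958 1.2329
2 0.7480 0.7894 2.1205
3 1.0210 1.6072 4.5795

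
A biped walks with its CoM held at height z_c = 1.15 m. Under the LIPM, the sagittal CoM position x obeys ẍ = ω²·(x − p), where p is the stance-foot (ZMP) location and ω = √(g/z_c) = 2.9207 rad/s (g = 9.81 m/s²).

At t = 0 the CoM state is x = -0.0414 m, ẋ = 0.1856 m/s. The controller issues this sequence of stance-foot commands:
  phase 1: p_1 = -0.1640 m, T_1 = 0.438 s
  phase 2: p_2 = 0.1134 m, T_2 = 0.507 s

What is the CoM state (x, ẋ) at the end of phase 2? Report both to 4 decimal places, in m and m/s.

x = 0.9446, ẋ = 2.6010

phase 1: p=-0.1640, T=0.438, ωT=1.279267, cosh=1.936122, sinh=1.657881; start (x,ẋ)=(-0.041400, 0.185600) → end (x,ẋ)=(0.178721, 0.952995)
phase 2: p=0.1134, T=0.507, ωT=1.480795, cosh=2.311948, sinh=2.084491; start (x,ẋ)=(0.178721, 0.952995) → end (x,ẋ)=(0.944567, 2.600959)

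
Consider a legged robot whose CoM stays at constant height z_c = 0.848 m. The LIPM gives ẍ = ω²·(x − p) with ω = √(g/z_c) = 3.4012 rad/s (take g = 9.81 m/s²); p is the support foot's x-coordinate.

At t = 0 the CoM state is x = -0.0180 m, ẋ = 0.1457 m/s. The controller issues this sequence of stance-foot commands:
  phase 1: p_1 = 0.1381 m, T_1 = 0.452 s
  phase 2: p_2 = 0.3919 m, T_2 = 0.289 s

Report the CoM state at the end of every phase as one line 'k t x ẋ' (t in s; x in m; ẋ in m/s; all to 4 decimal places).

phase 1: p=0.1381, T=0.452, ωT=1.537342, cosh=2.433581, sinh=2.218629; start (x,ẋ)=(-0.018000, 0.145700) → end (x,ẋ)=(-0.146741, -0.823358)
phase 2: p=0.3919, T=0.289, ωT=0.982947, cosh=1.523263, sinh=1.149056; start (x,ẋ)=(-0.146741, -0.823358) → end (x,ẋ)=(-0.706754, -3.359291)

1 0.4520 -0.1467 -0.8234
2 0.7410 -0.7068 -3.3593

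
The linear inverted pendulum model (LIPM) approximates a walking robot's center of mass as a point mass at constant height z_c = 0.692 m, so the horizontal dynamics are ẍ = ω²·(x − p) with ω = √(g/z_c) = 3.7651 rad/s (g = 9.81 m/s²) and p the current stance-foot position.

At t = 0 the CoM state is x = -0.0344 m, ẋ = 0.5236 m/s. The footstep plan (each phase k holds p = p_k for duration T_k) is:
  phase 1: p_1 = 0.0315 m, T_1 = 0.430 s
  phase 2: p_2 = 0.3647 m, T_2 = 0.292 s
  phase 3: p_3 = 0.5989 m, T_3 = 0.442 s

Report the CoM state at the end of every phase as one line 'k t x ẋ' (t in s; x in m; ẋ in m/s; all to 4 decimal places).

phase 1: p=0.0315, T=0.430, ωT=1.618993, cosh=2.623051, sinh=2.424953; start (x,ẋ)=(-0.034400, 0.523600) → end (x,ẋ)=(0.195871, 0.771750)
phase 2: p=0.3647, T=0.292, ωT=1.099409, cosh=1.667730, sinh=1.334662; start (x,ẋ)=(0.195871, 0.771750) → end (x,ẋ)=(0.356711, 0.438683)
phase 3: p=0.5989, T=0.442, ωT=1.664174, cosh=2.735329, sinh=2.545982; start (x,ẋ)=(0.356711, 0.438683) → end (x,ẋ)=(0.233073, -1.121653)

1 0.4300 0.1959 0.7718
2 0.7220 0.3567 0.4387
3 1.1640 0.2331 -1.1217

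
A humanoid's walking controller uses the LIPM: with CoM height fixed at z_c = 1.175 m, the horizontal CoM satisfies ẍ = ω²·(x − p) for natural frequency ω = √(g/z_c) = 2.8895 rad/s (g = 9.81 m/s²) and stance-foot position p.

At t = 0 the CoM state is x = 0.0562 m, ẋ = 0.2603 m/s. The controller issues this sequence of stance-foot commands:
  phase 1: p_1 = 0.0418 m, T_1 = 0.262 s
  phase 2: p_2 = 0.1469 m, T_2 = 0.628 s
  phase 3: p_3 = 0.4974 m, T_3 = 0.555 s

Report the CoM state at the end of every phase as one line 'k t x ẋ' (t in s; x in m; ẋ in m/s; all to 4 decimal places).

1 0.2620 0.1354 0.3731
2 0.8900 0.4966 1.0766
3 1.4450 1.3839 2.7786

phase 1: p=0.0418, T=0.262, ωT=0.757049, cosh=1.300512, sinh=0.831463; start (x,ẋ)=(0.056200, 0.260300) → end (x,ẋ)=(0.135430, 0.373119)
phase 2: p=0.1469, T=0.628, ωT=1.814606, cosh=3.150780, sinh=2.987877; start (x,ẋ)=(0.135430, 0.373119) → end (x,ẋ)=(0.496582, 1.076588)
phase 3: p=0.4974, T=0.555, ωT=1.603673, cosh=2.586206, sinh=2.385050; start (x,ẋ)=(0.496582, 1.076588) → end (x,ẋ)=(1.383921, 2.778641)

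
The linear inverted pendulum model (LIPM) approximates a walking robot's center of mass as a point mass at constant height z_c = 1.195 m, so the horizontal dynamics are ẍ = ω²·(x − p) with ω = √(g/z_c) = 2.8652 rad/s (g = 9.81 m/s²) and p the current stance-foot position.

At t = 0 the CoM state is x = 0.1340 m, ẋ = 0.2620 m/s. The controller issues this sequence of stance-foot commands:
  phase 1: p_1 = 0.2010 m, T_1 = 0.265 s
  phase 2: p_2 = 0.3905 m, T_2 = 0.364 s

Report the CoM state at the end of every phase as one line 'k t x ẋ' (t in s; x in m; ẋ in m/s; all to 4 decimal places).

phase 1: p=0.2010, T=0.265, ωT=0.759278, cosh=1.302369, sinh=0.834364; start (x,ẋ)=(0.134000, 0.262000) → end (x,ẋ)=(0.190037, 0.181049)
phase 2: p=0.3905, T=0.364, ωT=1.042933, cosh=1.594973, sinh=1.242554; start (x,ẋ)=(0.190037, 0.181049) → end (x,ẋ)=(0.149283, -0.424912)

1 0.2650 0.1900 0.1810
2 0.6290 0.1493 -0.4249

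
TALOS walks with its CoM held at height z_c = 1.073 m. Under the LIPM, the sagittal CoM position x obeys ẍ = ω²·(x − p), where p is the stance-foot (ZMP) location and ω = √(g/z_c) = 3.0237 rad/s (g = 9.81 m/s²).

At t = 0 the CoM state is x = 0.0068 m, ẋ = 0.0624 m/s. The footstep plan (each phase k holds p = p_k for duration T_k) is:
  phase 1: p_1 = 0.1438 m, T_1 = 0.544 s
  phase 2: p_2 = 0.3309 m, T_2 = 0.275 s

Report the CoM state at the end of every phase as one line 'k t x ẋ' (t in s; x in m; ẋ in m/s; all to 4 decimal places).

phase 1: p=0.1438, T=0.544, ωT=1.644893, cosh=2.686744, sinh=2.493711; start (x,ẋ)=(0.006800, 0.062400) → end (x,ẋ)=(-0.172821, -0.865359)
phase 2: p=0.3309, T=0.275, ωT=0.831518, cosh=1.366095, sinh=0.930707; start (x,ẋ)=(-0.172821, -0.865359) → end (x,ẋ)=(-0.623592, -2.599724)

1 0.5440 -0.1728 -0.8654
2 0.8190 -0.6236 -2.5997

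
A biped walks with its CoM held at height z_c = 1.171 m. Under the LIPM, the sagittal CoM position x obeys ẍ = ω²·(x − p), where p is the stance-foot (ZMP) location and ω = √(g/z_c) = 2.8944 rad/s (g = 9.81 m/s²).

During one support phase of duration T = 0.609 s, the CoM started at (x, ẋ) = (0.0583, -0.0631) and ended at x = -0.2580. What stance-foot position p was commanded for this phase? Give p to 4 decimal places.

ωT = 2.8944·0.609 = 1.762690; cosh(ωT) = 2.999837, sinh(ωT) = 2.828254
x(T) = p + (x₀−p)·cosh(ωT) + (ẋ₀/ω)·sinh(ωT) ⇒ p·(1 − cosh) = x(T) − x₀·cosh − (ẋ₀/ω)·sinh
numerator   = -0.2580 − (0.0583)·2.999837 − (-0.0631/2.8944)·2.828254 = -0.371233
denominator = 1 − 2.999837 = -1.999837
p = -0.371233 / -1.999837 = 0.1856

p = 0.1856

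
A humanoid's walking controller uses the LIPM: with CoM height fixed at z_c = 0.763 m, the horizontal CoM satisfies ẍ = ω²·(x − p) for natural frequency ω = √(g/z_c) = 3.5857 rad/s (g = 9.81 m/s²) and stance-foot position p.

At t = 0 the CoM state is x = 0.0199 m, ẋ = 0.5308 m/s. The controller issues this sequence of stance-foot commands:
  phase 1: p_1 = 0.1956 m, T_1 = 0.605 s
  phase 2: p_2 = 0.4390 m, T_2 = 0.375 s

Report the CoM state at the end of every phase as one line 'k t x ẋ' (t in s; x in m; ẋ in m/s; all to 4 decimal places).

1 0.6050 0.0560 -0.3678
2 0.9800 -0.5290 -3.2091

phase 1: p=0.1956, T=0.605, ωT=2.169348, cosh=4.433416, sinh=4.319164; start (x,ẋ)=(0.019900, 0.530800) → end (x,ẋ)=(0.056025, -0.367848)
phase 2: p=0.4390, T=0.375, ωT=1.344638, cosh=2.048715, sinh=1.788081; start (x,ẋ)=(0.056025, -0.367848) → end (x,ẋ)=(-0.529041, -3.209067)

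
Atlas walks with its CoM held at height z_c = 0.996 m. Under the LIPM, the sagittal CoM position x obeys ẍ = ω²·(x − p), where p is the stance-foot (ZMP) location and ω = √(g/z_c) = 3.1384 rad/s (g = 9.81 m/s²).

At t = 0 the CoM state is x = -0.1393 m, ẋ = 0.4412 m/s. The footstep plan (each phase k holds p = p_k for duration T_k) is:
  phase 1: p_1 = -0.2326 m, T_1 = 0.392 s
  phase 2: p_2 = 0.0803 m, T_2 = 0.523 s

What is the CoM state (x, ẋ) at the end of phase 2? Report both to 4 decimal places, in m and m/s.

x = 1.3069, ẋ = 4.0481

phase 1: p=-0.2326, T=0.392, ωT=1.230253, cosh=1.857157, sinh=1.564938; start (x,ẋ)=(-0.139300, 0.441200) → end (x,ẋ)=(0.160674, 1.277611)
phase 2: p=0.0803, T=0.523, ωT=1.641383, cosh=2.678008, sinh=2.484297; start (x,ẋ)=(0.160674, 1.277611) → end (x,ẋ)=(1.306873, 4.048103)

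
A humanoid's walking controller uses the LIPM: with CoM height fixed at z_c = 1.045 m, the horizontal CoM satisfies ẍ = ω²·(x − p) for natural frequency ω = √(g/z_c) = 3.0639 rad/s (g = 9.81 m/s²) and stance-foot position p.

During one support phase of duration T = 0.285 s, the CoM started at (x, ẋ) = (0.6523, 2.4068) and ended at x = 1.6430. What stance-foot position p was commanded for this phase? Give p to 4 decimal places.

p = 0.1248

ωT = 3.0639·0.285 = 0.873211; cosh(ωT) = 1.406098, sinh(ωT) = 0.988490
x(T) = p + (x₀−p)·cosh(ωT) + (ẋ₀/ω)·sinh(ωT) ⇒ p·(1 − cosh) = x(T) − x₀·cosh − (ẋ₀/ω)·sinh
numerator   = 1.6430 − (0.6523)·1.406098 − (2.4068/3.0639)·0.988490 = -0.050692
denominator = 1 − 1.406098 = -0.406098
p = -0.050692 / -0.406098 = 0.1248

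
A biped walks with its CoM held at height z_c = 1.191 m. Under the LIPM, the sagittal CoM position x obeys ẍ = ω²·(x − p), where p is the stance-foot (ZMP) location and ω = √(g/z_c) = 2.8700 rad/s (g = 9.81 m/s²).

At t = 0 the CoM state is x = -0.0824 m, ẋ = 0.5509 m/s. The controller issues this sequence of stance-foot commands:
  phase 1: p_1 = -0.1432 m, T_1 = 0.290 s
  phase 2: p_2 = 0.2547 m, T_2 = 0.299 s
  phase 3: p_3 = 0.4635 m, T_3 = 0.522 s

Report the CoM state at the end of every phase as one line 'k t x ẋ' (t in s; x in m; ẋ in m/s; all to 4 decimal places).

1 0.2900 0.1188 0.9156
2 0.5890 0.3742 0.8965
3 1.1110 0.9174 1.5605

phase 1: p=-0.1432, T=0.290, ωT=0.832300, cosh=1.366823, sinh=0.931776; start (x,ẋ)=(-0.082400, 0.550900) → end (x,ẋ)=(0.118758, 0.915574)
phase 2: p=0.2547, T=0.299, ωT=0.858130, cosh=1.391350, sinh=0.967396; start (x,ẋ)=(0.118758, 0.915574) → end (x,ẋ)=(0.374172, 0.896452)
phase 3: p=0.4635, T=0.522, ωT=1.498140, cosh=2.348453, sinh=2.124908; start (x,ẋ)=(0.374172, 0.896452) → end (x,ẋ)=(0.917438, 1.560510)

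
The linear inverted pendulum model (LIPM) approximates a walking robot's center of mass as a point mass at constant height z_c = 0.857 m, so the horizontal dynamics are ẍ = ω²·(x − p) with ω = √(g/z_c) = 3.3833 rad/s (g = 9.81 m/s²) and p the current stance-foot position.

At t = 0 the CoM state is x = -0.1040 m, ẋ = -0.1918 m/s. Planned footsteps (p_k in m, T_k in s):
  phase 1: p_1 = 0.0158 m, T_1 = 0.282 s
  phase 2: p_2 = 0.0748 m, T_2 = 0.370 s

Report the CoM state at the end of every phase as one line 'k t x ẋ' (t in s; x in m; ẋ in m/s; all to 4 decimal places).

1 0.2820 -0.2255 -0.7340
2 0.6520 -0.8414 -3.0192

phase 1: p=0.0158, T=0.282, ωT=0.954091, cosh=1.490735, sinh=1.105573; start (x,ẋ)=(-0.104000, -0.191800) → end (x,ẋ)=(-0.225465, -0.734033)
phase 2: p=0.0748, T=0.370, ωT=1.251821, cosh=1.891344, sinh=1.605361; start (x,ẋ)=(-0.225465, -0.734033) → end (x,ẋ)=(-0.841400, -3.019175)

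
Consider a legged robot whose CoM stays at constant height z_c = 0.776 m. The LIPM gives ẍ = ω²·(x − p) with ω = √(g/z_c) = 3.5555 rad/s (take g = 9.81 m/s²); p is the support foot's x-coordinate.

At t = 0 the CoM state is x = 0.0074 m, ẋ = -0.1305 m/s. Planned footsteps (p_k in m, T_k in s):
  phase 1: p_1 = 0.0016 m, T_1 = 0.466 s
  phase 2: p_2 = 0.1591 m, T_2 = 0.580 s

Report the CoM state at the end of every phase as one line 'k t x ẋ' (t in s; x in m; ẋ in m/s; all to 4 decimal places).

phase 1: p=0.0016, T=0.466, ωT=1.656863, cosh=2.716787, sinh=2.526051; start (x,ẋ)=(0.007400, -0.130500) → end (x,ẋ)=(-0.075358, -0.302449)
phase 2: p=0.1591, T=0.580, ωT=2.062190, cosh=3.995173, sinh=3.867998; start (x,ẋ)=(-0.075358, -0.302449) → end (x,ẋ)=(-1.106632, -4.432759)

1 0.4660 -0.0754 -0.3024
2 1.0460 -1.1066 -4.4328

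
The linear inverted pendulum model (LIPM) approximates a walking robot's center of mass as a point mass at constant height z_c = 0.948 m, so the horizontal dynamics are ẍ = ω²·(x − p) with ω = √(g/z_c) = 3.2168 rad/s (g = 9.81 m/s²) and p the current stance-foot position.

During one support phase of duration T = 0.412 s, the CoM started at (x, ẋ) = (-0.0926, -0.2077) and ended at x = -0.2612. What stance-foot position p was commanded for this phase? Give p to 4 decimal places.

ωT = 3.2168·0.412 = 1.325322; cosh(ωT) = 2.014556, sinh(ωT) = 1.748839
x(T) = p + (x₀−p)·cosh(ωT) + (ẋ₀/ω)·sinh(ωT) ⇒ p·(1 − cosh) = x(T) − x₀·cosh − (ẋ₀/ω)·sinh
numerator   = -0.2612 − (-0.0926)·2.014556 − (-0.2077/3.2168)·1.748839 = 0.038266
denominator = 1 − 2.014556 = -1.014556
p = 0.038266 / -1.014556 = -0.0377

p = -0.0377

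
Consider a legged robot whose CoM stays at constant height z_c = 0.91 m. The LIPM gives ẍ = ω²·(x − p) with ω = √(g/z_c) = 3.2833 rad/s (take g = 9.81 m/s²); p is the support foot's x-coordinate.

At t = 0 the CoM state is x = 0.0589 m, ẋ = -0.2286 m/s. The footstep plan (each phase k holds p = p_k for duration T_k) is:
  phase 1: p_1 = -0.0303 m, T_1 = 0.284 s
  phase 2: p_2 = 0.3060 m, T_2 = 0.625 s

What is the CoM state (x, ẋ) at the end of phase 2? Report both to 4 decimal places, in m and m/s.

phase 1: p=-0.0303, T=0.284, ωT=0.932457, cosh=1.467165, sinh=1.073580; start (x,ẋ)=(0.058900, -0.228600) → end (x,ẋ)=(0.025823, -0.020974)
phase 2: p=0.3060, T=0.625, ωT=2.052062, cosh=3.956204, sinh=3.827735; start (x,ẋ)=(0.025823, -0.020974) → end (x,ẋ)=(-0.826889, -3.604131)

x = -0.8269, ẋ = -3.6041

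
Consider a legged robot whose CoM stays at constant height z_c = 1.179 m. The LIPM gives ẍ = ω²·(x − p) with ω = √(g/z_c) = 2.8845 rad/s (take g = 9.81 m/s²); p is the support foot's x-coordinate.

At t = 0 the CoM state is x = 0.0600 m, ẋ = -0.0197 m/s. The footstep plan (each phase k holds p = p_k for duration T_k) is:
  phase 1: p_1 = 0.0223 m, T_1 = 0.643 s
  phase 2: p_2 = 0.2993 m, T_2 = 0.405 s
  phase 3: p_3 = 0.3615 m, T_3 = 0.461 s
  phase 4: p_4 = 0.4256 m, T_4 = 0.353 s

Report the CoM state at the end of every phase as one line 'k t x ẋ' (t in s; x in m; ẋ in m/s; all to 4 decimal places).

1 0.6430 0.1244 0.2745
2 1.0480 0.1291 -0.2488
3 1.5090 -0.2601 -1.6815
4 1.8620 -1.3490 -5.0117

phase 1: p=0.0223, T=0.643, ωT=1.854734, cosh=3.273245, sinh=3.116750; start (x,ẋ)=(0.060000, -0.019700) → end (x,ẋ)=(0.124415, 0.274450)
phase 2: p=0.2993, T=0.405, ωT=1.168223, cosh=1.763595, sinh=1.452676; start (x,ẋ)=(0.124415, 0.274450) → end (x,ẋ)=(0.129091, -0.248791)
phase 3: p=0.3615, T=0.461, ωT=1.329755, cosh=2.022329, sinh=1.757787; start (x,ẋ)=(0.129091, -0.248791) → end (x,ẋ)=(-0.260118, -1.681529)
phase 4: p=0.4256, T=0.353, ωT=1.018228, cosh=1.564760, sinh=1.203526; start (x,ẋ)=(-0.260118, -1.681529) → end (x,ẋ)=(-1.348985, -5.011710)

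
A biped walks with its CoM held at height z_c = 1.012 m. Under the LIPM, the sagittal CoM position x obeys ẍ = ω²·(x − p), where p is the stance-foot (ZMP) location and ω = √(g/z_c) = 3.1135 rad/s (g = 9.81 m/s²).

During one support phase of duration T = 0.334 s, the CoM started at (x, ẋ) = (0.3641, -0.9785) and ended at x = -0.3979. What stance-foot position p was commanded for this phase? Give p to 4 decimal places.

ωT = 3.1135·0.334 = 1.039909; cosh(ωT) = 1.591223, sinh(ωT) = 1.237736
x(T) = p + (x₀−p)·cosh(ωT) + (ẋ₀/ω)·sinh(ωT) ⇒ p·(1 − cosh) = x(T) − x₀·cosh − (ẋ₀/ω)·sinh
numerator   = -0.3979 − (0.3641)·1.591223 − (-0.9785/3.1135)·1.237736 = -0.588273
denominator = 1 − 1.591223 = -0.591223
p = -0.588273 / -0.591223 = 0.9950

p = 0.9950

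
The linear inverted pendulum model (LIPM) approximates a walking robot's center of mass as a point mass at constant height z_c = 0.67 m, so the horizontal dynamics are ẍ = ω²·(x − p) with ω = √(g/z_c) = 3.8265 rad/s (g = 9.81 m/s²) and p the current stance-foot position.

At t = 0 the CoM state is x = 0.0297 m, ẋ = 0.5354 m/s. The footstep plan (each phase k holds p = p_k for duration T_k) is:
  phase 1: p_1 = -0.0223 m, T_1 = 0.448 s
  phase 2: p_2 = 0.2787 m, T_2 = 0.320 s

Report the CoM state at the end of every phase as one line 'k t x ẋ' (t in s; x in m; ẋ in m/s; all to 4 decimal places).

1 0.4480 0.5026 2.0692
2 0.7680 1.5330 5.1558

phase 1: p=-0.0223, T=0.448, ωT=1.714272, cosh=2.866363, sinh=2.686268; start (x,ẋ)=(0.029700, 0.535400) → end (x,ẋ)=(0.502611, 2.069159)
phase 2: p=0.2787, T=0.320, ωT=1.224480, cosh=1.848153, sinh=1.554243; start (x,ẋ)=(0.502611, 2.069159) → end (x,ẋ)=(1.532970, 5.155791)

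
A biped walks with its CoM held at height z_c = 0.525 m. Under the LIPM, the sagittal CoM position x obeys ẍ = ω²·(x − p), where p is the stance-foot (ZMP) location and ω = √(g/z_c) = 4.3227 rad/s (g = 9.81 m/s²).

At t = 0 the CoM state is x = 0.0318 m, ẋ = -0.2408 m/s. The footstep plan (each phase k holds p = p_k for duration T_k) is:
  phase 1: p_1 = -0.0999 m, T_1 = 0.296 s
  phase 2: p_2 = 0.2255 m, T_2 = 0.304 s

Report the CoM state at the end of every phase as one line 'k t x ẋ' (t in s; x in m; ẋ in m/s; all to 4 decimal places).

1 0.2960 0.0628 0.4778
2 0.6000 0.0916 -0.2612

phase 1: p=-0.0999, T=0.296, ωT=1.279519, cosh=1.936541, sinh=1.658370; start (x,ẋ)=(0.031800, -0.240800) → end (x,ẋ)=(0.062761, 0.477790)
phase 2: p=0.2255, T=0.304, ωT=1.314101, cosh=1.995060, sinh=1.726344; start (x,ẋ)=(0.062761, 0.477790) → end (x,ẋ)=(0.091640, -0.261211)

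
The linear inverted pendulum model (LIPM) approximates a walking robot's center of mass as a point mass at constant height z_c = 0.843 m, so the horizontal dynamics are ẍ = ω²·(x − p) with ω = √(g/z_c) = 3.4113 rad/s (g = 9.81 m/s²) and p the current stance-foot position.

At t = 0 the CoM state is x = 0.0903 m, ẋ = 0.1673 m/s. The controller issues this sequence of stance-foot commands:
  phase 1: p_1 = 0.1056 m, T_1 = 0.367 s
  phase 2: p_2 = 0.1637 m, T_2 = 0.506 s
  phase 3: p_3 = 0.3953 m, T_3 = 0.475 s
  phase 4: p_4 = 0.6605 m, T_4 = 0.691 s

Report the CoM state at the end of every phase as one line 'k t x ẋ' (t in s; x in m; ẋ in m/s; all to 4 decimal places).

phase 1: p=0.1056, T=0.367, ωT=1.251947, cosh=1.891547, sinh=1.605599; start (x,ẋ)=(0.090300, 0.167300) → end (x,ẋ)=(0.155403, 0.232655)
phase 2: p=0.1637, T=0.506, ωT=1.726118, cosh=2.898386, sinh=2.720412; start (x,ẋ)=(0.155403, 0.232655) → end (x,ẋ)=(0.325186, 0.597322)
phase 3: p=0.3953, T=0.475, ωT=1.620367, cosh=2.626387, sinh=2.428561; start (x,ẋ)=(0.325186, 0.597322) → end (x,ẋ)=(0.636398, 0.987938)
phase 4: p=0.6605, T=0.691, ωT=2.357208, cosh=5.328055, sinh=5.233371; start (x,ẋ)=(0.636398, 0.987938) → end (x,ẋ)=(2.047706, 4.833502)

1 0.3670 0.1554 0.2327
2 0.8730 0.3252 0.5973
3 1.3480 0.6364 0.9879
4 2.0390 2.0477 4.8335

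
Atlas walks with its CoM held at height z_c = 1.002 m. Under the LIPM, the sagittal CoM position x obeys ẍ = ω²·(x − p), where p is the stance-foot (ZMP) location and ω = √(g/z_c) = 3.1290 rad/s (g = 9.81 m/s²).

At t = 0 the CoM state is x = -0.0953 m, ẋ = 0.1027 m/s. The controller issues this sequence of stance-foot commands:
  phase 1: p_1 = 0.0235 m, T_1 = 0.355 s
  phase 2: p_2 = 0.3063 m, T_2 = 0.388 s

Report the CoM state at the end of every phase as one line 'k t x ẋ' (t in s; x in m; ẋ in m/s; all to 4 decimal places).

phase 1: p=0.0235, T=0.355, ωT=1.110795, cosh=1.683034, sinh=1.353737; start (x,ẋ)=(-0.095300, 0.102700) → end (x,ẋ)=(-0.132012, -0.330371)
phase 2: p=0.3063, T=0.388, ωT=1.214052, cosh=1.832046, sinh=1.535055; start (x,ẋ)=(-0.132012, -0.330371) → end (x,ẋ)=(-0.658784, -2.710549)

1 0.3550 -0.1320 -0.3304
2 0.7430 -0.6588 -2.7105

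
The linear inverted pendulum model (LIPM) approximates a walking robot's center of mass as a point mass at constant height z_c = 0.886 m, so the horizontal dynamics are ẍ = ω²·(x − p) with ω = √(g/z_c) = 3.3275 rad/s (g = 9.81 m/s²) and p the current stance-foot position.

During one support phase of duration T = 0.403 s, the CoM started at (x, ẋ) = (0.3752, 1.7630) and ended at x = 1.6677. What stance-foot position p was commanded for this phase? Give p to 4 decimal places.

ωT = 3.3275·0.403 = 1.340983; cosh(ωT) = 2.042193, sinh(ωT) = 1.780605
x(T) = p + (x₀−p)·cosh(ωT) + (ẋ₀/ω)·sinh(ωT) ⇒ p·(1 − cosh) = x(T) − x₀·cosh − (ẋ₀/ω)·sinh
numerator   = 1.6677 − (0.3752)·2.042193 − (1.7630/3.3275)·1.780605 = -0.041944
denominator = 1 − 2.042193 = -1.042193
p = -0.041944 / -1.042193 = 0.0402

p = 0.0402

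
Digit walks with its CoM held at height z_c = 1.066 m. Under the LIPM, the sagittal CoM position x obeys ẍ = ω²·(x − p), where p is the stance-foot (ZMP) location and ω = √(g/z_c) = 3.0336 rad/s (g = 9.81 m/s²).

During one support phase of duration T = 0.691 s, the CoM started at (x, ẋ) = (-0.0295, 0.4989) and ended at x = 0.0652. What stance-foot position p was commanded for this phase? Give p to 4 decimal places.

p = 0.1508

ωT = 3.0336·0.691 = 2.096218; cosh(ωT) = 4.129131, sinh(ωT) = 4.006210
x(T) = p + (x₀−p)·cosh(ωT) + (ẋ₀/ω)·sinh(ωT) ⇒ p·(1 − cosh) = x(T) − x₀·cosh − (ẋ₀/ω)·sinh
numerator   = 0.0652 − (-0.0295)·4.129131 − (0.4989/3.0336)·4.006210 = -0.471844
denominator = 1 − 4.129131 = -3.129131
p = -0.471844 / -3.129131 = 0.1508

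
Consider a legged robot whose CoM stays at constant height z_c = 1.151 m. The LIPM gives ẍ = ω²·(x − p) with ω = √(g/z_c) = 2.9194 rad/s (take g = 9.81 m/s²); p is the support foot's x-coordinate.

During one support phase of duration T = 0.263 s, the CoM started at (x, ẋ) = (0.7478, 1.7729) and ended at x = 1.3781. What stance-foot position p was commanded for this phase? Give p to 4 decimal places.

p = 0.3703

ωT = 2.9194·0.263 = 0.767802; cosh(ωT) = 1.309528, sinh(ωT) = 0.845496
x(T) = p + (x₀−p)·cosh(ωT) + (ẋ₀/ω)·sinh(ωT) ⇒ p·(1 − cosh) = x(T) − x₀·cosh − (ẋ₀/ω)·sinh
numerator   = 1.3781 − (0.7478)·1.309528 − (1.7729/2.9194)·0.845496 = -0.114620
denominator = 1 − 1.309528 = -0.309528
p = -0.114620 / -0.309528 = 0.3703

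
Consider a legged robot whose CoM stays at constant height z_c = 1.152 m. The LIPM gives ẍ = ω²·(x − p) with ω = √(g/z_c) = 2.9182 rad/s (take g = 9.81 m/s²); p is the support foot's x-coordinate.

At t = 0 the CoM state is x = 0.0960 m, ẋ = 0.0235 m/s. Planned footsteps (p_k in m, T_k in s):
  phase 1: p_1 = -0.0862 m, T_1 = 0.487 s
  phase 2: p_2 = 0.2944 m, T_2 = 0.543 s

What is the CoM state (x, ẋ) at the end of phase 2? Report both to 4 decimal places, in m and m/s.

phase 1: p=-0.0862, T=0.487, ωT=1.421163, cosh=2.191685, sinh=1.950252; start (x,ẋ)=(0.096000, 0.023500) → end (x,ẋ)=(0.328830, 1.088446)
phase 2: p=0.2944, T=0.543, ωT=1.584583, cosh=2.541144, sinh=2.336111; start (x,ẋ)=(0.328830, 1.088446) → end (x,ẋ)=(1.253227, 3.000616)

x = 1.2532, ẋ = 3.0006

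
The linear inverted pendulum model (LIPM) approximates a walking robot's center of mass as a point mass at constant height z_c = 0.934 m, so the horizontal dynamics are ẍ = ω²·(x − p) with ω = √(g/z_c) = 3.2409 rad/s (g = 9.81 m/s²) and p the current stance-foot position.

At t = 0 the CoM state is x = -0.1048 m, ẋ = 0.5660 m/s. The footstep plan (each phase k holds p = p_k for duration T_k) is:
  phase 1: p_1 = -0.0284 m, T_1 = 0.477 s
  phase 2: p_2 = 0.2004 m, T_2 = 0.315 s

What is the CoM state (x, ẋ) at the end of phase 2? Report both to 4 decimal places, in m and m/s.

phase 1: p=-0.0284, T=0.477, ωT=1.545909, cosh=2.452677, sinh=2.239559; start (x,ẋ)=(-0.104800, 0.566000) → end (x,ẋ)=(0.175338, 0.833690)
phase 2: p=0.2004, T=0.315, ωT=1.020884, cosh=1.567961, sinh=1.207685; start (x,ẋ)=(0.175338, 0.833690) → end (x,ẋ)=(0.471770, 1.209103)

x = 0.4718, ẋ = 1.2091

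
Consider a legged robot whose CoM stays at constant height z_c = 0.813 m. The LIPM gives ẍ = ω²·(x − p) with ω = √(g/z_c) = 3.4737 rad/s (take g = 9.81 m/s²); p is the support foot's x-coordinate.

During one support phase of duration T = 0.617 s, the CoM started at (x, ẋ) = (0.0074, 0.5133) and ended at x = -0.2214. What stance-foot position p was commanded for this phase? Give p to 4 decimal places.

p = 0.2633

ωT = 3.4737·0.617 = 2.143273; cosh(ωT) = 4.322286, sinh(ωT) = 4.205015
x(T) = p + (x₀−p)·cosh(ωT) + (ẋ₀/ω)·sinh(ωT) ⇒ p·(1 − cosh) = x(T) − x₀·cosh − (ẋ₀/ω)·sinh
numerator   = -0.2214 − (0.0074)·4.322286 − (0.5133/3.4737)·4.205015 = -0.874750
denominator = 1 − 4.322286 = -3.322286
p = -0.874750 / -3.322286 = 0.2633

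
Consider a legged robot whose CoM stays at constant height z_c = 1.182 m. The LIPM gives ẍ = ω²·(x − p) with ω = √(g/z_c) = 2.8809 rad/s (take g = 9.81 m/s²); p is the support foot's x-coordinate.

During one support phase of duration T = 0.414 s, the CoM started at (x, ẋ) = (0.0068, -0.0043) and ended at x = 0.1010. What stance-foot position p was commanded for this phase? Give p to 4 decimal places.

p = -0.1138

ωT = 2.8809·0.414 = 1.192693; cosh(ωT) = 1.799674, sinh(ωT) = 1.496270
x(T) = p + (x₀−p)·cosh(ωT) + (ẋ₀/ω)·sinh(ωT) ⇒ p·(1 − cosh) = x(T) − x₀·cosh − (ẋ₀/ω)·sinh
numerator   = 0.1010 − (0.0068)·1.799674 − (-0.0043/2.8809)·1.496270 = 0.090996
denominator = 1 − 1.799674 = -0.799674
p = 0.090996 / -0.799674 = -0.1138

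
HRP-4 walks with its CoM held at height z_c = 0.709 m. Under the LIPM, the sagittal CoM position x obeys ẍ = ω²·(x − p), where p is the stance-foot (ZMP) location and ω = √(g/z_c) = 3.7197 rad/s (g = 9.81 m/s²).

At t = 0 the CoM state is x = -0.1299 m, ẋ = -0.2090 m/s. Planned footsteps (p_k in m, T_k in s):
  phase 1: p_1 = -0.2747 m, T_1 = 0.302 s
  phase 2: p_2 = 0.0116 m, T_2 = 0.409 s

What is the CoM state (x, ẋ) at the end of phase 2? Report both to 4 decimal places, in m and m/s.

x = -0.0441, ẋ = -0.0278

phase 1: p=-0.2747, T=0.302, ωT=1.123349, cosh=1.700163, sinh=1.374974; start (x,ẋ)=(-0.129900, -0.209000) → end (x,ẋ)=(-0.105773, 0.385244)
phase 2: p=0.0116, T=0.409, ωT=1.521357, cosh=2.398425, sinh=2.180010; start (x,ẋ)=(-0.105773, 0.385244) → end (x,ẋ)=(-0.044129, -0.027792)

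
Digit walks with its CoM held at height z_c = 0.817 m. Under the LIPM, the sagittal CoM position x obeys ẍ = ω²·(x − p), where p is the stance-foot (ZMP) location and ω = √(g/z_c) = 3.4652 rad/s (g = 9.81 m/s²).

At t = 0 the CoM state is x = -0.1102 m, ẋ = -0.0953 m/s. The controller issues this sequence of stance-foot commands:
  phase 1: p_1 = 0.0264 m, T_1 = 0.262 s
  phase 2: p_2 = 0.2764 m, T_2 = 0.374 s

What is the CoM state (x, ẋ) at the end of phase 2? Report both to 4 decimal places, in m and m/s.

phase 1: p=0.0264, T=0.262, ωT=0.907882, cosh=1.441222, sinh=1.037845; start (x,ẋ)=(-0.110200, -0.095300) → end (x,ẋ)=(-0.199014, -0.628609)
phase 2: p=0.2764, T=0.374, ωT=1.295985, cosh=1.964111, sinh=1.690482; start (x,ẋ)=(-0.199014, -0.628609) → end (x,ẋ)=(-0.964029, -4.019564)

x = -0.9640, ẋ = -4.0196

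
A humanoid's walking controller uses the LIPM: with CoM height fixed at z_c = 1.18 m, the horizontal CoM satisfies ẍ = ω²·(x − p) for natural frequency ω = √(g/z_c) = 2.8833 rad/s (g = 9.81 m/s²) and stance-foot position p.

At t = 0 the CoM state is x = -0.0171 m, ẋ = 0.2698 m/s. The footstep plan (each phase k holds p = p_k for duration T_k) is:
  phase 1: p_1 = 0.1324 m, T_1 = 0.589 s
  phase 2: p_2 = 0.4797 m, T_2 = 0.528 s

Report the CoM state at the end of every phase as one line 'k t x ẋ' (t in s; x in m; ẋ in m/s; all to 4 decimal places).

phase 1: p=0.1324, T=0.589, ωT=1.698264, cosh=2.823726, sinh=2.640725; start (x,ẋ)=(-0.017100, 0.269800) → end (x,ẋ)=(-0.042646, -0.376452)
phase 2: p=0.4797, T=0.528, ωT=1.522382, cosh=2.400661, sinh=2.182470; start (x,ẋ)=(-0.042646, -0.376452) → end (x,ẋ)=(-1.059224, -4.190706)

1 0.5890 -0.0426 -0.3765
2 1.1170 -1.0592 -4.1907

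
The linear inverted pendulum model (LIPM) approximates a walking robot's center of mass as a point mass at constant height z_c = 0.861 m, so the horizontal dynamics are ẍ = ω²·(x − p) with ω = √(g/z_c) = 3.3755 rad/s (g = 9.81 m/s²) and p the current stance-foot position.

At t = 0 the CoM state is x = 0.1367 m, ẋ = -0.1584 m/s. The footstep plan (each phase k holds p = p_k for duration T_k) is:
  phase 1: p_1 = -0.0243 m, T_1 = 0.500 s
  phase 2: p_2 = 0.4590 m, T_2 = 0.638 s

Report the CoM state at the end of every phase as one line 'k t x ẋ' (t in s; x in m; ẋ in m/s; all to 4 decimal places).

1 0.5000 0.3033 0.9762
2 1.1380 1.0084 2.0288

phase 1: p=-0.0243, T=0.500, ωT=1.687750, cosh=2.796118, sinh=2.611183; start (x,ẋ)=(0.136700, -0.158400) → end (x,ẋ)=(0.303342, 0.976157)
phase 2: p=0.4590, T=0.638, ωT=2.153569, cosh=4.365811, sinh=4.249742; start (x,ẋ)=(0.303342, 0.976157) → end (x,ẋ)=(1.008402, 2.028795)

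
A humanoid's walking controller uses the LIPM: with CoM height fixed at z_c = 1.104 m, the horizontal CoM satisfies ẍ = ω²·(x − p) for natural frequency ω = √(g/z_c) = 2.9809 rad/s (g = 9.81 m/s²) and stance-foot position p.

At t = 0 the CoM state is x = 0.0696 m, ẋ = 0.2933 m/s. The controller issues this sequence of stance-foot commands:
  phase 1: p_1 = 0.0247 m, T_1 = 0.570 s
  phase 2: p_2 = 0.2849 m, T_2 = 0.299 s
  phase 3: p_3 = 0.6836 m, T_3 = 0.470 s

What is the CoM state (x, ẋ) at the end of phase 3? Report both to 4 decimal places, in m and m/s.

x = 2.4023, ẋ = 5.4973

phase 1: p=0.0247, T=0.570, ωT=1.699113, cosh=2.825970, sinh=2.643124; start (x,ẋ)=(0.069600, 0.293300) → end (x,ẋ)=(0.411651, 1.182619)
phase 2: p=0.2849, T=0.299, ωT=0.891289, cosh=1.424199, sinh=1.014072; start (x,ẋ)=(0.411651, 1.182619) → end (x,ẋ)=(0.867734, 2.067434)
phase 3: p=0.6836, T=0.470, ωT=1.401023, cosh=2.152848, sinh=1.906503; start (x,ẋ)=(0.867734, 2.067434) → end (x,ẋ)=(2.402287, 5.497322)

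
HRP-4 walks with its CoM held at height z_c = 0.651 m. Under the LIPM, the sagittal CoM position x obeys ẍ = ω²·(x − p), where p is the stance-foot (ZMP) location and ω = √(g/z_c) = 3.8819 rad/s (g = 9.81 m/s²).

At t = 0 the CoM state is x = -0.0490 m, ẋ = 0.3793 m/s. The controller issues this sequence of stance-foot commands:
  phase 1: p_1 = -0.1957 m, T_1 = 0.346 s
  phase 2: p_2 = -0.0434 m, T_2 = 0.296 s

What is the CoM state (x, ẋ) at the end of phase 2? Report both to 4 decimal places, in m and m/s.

x = 1.1714, ẋ = 4.8873

phase 1: p=-0.1957, T=0.346, ωT=1.343137, cosh=2.046035, sinh=1.785009; start (x,ẋ)=(-0.049000, 0.379300) → end (x,ẋ)=(0.278866, 1.792579)
phase 2: p=-0.0434, T=0.296, ωT=1.149042, cosh=1.736055, sinh=1.419115; start (x,ẋ)=(0.278866, 1.792579) → end (x,ẋ)=(1.171389, 4.887337)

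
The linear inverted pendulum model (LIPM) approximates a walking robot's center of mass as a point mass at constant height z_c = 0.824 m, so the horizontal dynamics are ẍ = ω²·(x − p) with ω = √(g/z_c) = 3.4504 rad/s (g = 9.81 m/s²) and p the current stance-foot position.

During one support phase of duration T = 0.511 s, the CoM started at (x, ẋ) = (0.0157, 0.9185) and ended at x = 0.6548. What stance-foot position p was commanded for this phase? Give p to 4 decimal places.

p = 0.0727

ωT = 3.4504·0.511 = 1.763154; cosh(ωT) = 3.001152, sinh(ωT) = 2.829649
x(T) = p + (x₀−p)·cosh(ωT) + (ẋ₀/ω)·sinh(ωT) ⇒ p·(1 − cosh) = x(T) − x₀·cosh − (ẋ₀/ω)·sinh
numerator   = 0.6548 − (0.0157)·3.001152 − (0.9185/3.4504)·2.829649 = -0.145574
denominator = 1 − 3.001152 = -2.001152
p = -0.145574 / -2.001152 = 0.0727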